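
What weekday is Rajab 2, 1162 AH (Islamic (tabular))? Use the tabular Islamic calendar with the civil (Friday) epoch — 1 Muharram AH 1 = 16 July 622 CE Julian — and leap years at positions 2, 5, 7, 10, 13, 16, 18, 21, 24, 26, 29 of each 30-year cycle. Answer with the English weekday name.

In the Gregorian calendar this is 18 June 1749 (JDN 2360038).
JDN 2360038 mod 7 = 2, and JDN 0 was a Monday, so this is a Wednesday.

Wednesday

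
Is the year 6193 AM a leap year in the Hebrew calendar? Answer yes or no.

no

Hebrew year 6193 is year 18 of its 19-year Metonic cycle; leap years are at positions 3, 6, 8, 11, 14, 17, 19, so it is a common year (12 months).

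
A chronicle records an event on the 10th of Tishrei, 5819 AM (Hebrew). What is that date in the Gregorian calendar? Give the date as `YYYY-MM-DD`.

2058-09-28

Both dates share Julian Day Number 2473000; in the Gregorian calendar that is 28 September 2058 CE.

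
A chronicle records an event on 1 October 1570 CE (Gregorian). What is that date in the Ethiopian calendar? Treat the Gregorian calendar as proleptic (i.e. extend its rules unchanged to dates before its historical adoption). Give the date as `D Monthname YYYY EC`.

Both dates share Julian Day Number 2294764; in the Ethiopian calendar that is 24 Meskerem 1563 EC.

24 Meskerem 1563 EC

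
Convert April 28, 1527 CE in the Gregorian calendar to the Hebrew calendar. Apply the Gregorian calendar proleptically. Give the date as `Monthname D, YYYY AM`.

Iyar 17, 5287 AM

Both dates share Julian Day Number 2278902; in the Hebrew calendar that is 17 Iyar 5287 AM.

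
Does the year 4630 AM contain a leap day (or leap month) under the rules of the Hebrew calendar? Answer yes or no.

Hebrew year 4630 is year 13 of its 19-year Metonic cycle; leap years are at positions 3, 6, 8, 11, 14, 17, 19, so it is a common year (12 months).

no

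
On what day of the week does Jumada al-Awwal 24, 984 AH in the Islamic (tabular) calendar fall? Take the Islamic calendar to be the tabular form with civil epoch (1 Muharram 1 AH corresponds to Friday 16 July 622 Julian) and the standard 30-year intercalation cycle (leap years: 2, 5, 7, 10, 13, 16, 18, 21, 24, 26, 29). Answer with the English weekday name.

Equivalently 29 August 1576 Gregorian, JDN 2296923.
2296923 ≡ 6 (mod 7); counting from Monday = 0 gives Sunday.

Sunday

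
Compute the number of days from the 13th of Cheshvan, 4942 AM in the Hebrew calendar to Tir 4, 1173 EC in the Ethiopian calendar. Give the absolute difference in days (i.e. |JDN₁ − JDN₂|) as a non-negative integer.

298

JDN of the first date = 2152715.
JDN of the second date = 2152417.
|2152417 − 2152715| = 298.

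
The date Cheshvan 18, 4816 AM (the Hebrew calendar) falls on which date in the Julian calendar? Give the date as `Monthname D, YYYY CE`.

November 11, 1055 CE

Julian Day Number of the source date = 2106711.
Converting JDN 2106711 to the Julian calendar gives 11 November 1055 CE.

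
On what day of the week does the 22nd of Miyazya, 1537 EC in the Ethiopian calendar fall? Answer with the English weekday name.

Friday

In the proleptic Gregorian calendar this is 27 April 1545 (JDN 2285476).
2285476 ≡ 4 (mod 7); counting from Monday = 0 gives Friday.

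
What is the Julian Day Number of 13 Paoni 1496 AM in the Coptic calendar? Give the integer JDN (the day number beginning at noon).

Equivalently 18 June 1780 (Gregorian).
JDN 2451545 is 1 January 2000 CE (Gregorian); the target day is −80184 days from there, so JDN = 2371361.

2371361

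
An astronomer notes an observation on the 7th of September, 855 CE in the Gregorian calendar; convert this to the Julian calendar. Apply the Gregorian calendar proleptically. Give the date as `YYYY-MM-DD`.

At this point the Julian calendar is 4 days behind the Gregorian.
7 September 855 Gregorian − 4 days → 3 September 855 Julian.

0855-09-03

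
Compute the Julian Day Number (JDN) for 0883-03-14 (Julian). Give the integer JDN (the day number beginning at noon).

2043646

Equivalently 18 March 883 (proleptic Gregorian).
JDN 2451545 is 1 January 2000 CE (Gregorian); the target day is −407899 days from there, so JDN = 2043646.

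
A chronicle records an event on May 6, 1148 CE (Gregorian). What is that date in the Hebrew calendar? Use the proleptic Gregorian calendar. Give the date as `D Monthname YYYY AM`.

Both dates share Julian Day Number 2140484; in the Hebrew calendar that is 8 Iyar 4908 AM.

8 Iyar 4908 AM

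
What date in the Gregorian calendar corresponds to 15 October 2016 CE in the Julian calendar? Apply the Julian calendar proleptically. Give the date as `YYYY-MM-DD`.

2016-10-28

The Julian–Gregorian offset here is 13 days (Julian trailing).
15 October 2016 Julian + 13 days → 28 October 2016 Gregorian.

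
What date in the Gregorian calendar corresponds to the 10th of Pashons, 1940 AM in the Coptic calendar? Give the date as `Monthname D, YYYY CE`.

Both dates share Julian Day Number 2533499; in the Gregorian calendar that is 20 May 2224 CE.

May 20, 2224 CE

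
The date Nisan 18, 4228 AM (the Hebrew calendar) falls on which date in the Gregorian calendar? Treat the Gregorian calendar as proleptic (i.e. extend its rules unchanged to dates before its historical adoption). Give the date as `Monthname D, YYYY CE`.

March 28, 468 CE

Both dates share Julian Day Number 1892081; in the Gregorian calendar that is 28 March 468 CE.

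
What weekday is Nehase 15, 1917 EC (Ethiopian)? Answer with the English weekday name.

Friday

Equivalently 21 August 1925 Gregorian, JDN 2424384.
Since JDN mod 7 = 4 (0 = Monday), the day is Friday.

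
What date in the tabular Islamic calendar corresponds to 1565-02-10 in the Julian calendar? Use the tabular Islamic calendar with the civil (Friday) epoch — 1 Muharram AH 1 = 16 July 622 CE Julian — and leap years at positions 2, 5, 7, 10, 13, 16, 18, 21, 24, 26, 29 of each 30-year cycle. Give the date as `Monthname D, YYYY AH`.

Rajab 9, 972 AH

The source date corresponds to 20 February 1565 in the proleptic Gregorian calendar (JDN 2292715).
That day falls on 9 Rajab 972 AH in the tabular Islamic calendar.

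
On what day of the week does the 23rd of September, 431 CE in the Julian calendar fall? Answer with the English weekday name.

Equivalently 24 September 431 Gregorian, JDN 1878746.
1878746 ≡ 2 (mod 7); counting from Monday = 0 gives Wednesday.

Wednesday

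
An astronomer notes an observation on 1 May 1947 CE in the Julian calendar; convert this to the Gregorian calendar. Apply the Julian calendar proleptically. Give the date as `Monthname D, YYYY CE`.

May 14, 1947 CE

At this point the Julian calendar is 13 days behind the Gregorian.
1 May 1947 Julian + 13 days → 14 May 1947 Gregorian.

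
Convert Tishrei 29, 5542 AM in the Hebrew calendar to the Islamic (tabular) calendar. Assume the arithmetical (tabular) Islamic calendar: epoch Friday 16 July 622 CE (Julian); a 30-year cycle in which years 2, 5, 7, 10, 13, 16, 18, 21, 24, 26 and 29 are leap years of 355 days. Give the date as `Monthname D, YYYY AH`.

Shawwal 29, 1195 AH

Both dates share Julian Day Number 2371848; in the tabular Islamic calendar that is 29 Shawwal 1195 AH.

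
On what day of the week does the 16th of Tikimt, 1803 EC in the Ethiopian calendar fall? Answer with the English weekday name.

Thursday

This is JDN 2382446 (25 October 1810 Gregorian).
Since JDN mod 7 = 3 (0 = Monday), the day is Thursday.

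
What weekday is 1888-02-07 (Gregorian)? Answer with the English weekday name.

Tuesday

JDN 2410675 mod 7 = 1, and JDN 0 was a Monday, so this is a Tuesday.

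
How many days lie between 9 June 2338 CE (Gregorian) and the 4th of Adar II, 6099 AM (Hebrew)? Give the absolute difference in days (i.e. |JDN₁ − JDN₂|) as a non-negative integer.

280

First date → JDN 2575156; second date → JDN 2575436.
The interval is |2575156 − 2575436| = 280 days.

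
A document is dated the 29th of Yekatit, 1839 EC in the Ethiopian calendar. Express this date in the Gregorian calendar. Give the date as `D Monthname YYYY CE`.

7 March 1847 CE

Both dates share Julian Day Number 2395728; in the Gregorian calendar that is 7 March 1847 CE.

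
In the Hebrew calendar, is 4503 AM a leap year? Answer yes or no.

Hebrew year 4503 is year 19 of its 19-year Metonic cycle; leap years are at positions 3, 6, 8, 11, 14, 17, 19, so it is a leap year (13 months).

yes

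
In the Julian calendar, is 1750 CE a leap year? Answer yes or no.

no

1750 mod 4 = 2, so it is a common year in the Julian calendar.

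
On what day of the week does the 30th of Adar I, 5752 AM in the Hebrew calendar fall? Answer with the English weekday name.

Thursday

In the Gregorian calendar this is 5 March 1992 (JDN 2448687).
JDN 2448687 mod 7 = 3, and JDN 0 was a Monday, so this is a Thursday.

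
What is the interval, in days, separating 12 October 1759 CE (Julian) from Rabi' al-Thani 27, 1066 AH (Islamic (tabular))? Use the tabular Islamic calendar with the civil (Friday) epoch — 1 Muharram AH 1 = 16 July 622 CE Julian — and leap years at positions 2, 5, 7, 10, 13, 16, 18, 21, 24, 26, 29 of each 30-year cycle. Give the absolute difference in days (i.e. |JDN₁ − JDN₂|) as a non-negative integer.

JDN of the first date = 2363817.
JDN of the second date = 2325955.
|2325955 − 2363817| = 37862.

37862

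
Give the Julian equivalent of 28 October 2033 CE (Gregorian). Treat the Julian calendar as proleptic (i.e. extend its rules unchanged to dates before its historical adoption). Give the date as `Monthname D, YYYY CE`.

October 15, 2033 CE

The Julian–Gregorian offset here is 13 days (Julian trailing).
28 October 2033 Gregorian − 13 days → 15 October 2033 Julian.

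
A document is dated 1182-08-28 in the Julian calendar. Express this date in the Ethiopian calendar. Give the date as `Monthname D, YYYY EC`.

Pagume 5, 1174 EC

The source date corresponds to 4 September 1182 in the proleptic Gregorian calendar (JDN 2153023).
That day falls on 5 Pagume 1174 EC in the Ethiopian calendar.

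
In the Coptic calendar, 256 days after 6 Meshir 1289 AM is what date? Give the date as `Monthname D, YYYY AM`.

Paopi 17, 1290 AM

Counting 256 days forward from JDN 2295627 reaches JDN 2295883, which is Paopi 17, 1290 AM.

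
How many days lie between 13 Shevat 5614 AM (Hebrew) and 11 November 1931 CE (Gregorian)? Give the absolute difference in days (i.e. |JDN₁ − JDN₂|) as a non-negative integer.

JDN of the first date = 2398261.
JDN of the second date = 2426657.
|2426657 − 2398261| = 28396.

28396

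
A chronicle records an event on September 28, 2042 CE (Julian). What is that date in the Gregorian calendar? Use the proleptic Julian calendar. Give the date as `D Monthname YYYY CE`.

11 October 2042 CE

At this point the Julian calendar is 13 days behind the Gregorian.
28 September 2042 Julian + 13 days → 11 October 2042 Gregorian.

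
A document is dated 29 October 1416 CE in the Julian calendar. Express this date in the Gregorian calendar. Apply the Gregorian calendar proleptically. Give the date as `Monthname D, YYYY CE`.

At this point the Julian calendar is 9 days behind the Gregorian.
29 October 1416 Julian + 9 days → 7 November 1416 Gregorian.

November 7, 1416 CE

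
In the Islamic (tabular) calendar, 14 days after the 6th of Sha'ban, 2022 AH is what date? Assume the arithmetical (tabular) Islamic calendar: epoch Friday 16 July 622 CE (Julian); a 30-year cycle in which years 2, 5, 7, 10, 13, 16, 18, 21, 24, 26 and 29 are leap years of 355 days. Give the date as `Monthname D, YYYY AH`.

Sha'ban 20, 2022 AH

Counting 14 days forward from JDN 2664827 reaches JDN 2664841, which is Sha'ban 20, 2022 AH.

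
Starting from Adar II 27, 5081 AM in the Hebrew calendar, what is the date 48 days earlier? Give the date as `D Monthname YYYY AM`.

9 Adar I 5081 AM

JDN of Adar II 27, 5081 AM = 2203640.
2203640 − 48 = 2203592.
JDN 2203592 in the Hebrew calendar is 9 Adar I 5081 AM.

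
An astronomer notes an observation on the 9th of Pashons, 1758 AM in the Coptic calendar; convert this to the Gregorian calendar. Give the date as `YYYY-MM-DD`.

2042-05-17

Both dates share Julian Day Number 2467022; in the Gregorian calendar that is 17 May 2042 CE.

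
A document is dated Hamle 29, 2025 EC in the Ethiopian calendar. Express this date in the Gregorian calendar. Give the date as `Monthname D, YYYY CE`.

Julian Day Number of the source date = 2463815.
Converting JDN 2463815 to the Gregorian calendar gives 5 August 2033 CE.

August 5, 2033 CE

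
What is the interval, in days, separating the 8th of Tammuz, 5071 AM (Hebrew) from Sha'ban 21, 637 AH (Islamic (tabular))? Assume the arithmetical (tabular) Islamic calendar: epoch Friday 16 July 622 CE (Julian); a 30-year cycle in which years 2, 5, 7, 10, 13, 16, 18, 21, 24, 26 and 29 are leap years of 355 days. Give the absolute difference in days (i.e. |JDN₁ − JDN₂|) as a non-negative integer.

26032

JDN of the first date = 2200076.
JDN of the second date = 2174044.
|2174044 − 2200076| = 26032.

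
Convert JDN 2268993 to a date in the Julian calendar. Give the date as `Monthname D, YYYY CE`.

The proleptic Gregorian equivalent of JDN 2268993 is 11 March 1500.
In the Julian calendar that day is March 1, 1500 CE.

March 1, 1500 CE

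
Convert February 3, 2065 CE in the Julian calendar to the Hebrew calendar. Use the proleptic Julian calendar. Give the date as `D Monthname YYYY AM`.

10 Adar I 5825 AM

Both dates share Julian Day Number 2475333; in the Hebrew calendar that is 10 Adar I 5825 AM.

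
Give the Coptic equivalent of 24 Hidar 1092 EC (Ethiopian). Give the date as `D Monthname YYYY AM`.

24 Hathor 816 AM

Julian Day Number of the source date = 2122792.
Converting JDN 2122792 to the Coptic calendar gives 24 Hathor 816 AM.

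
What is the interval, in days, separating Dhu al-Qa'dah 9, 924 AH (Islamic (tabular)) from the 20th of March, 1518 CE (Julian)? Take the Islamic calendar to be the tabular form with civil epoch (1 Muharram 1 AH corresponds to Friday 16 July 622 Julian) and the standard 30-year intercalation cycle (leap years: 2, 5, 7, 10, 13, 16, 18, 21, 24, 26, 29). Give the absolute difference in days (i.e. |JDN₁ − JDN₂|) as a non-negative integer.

237

JDN of the first date = 2275823.
JDN of the second date = 2275586.
|2275586 − 2275823| = 237.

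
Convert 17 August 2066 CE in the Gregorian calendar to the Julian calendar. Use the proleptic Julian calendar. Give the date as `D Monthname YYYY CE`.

At this point the Julian calendar is 13 days behind the Gregorian.
17 August 2066 Gregorian − 13 days → 4 August 2066 Julian.

4 August 2066 CE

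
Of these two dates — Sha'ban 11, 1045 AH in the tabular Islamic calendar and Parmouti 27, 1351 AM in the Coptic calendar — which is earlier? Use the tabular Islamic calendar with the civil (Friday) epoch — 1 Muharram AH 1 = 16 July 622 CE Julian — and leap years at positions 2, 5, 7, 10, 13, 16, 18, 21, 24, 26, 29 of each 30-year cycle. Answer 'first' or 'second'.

Converting both to JDN: 2318616 vs 2318353; the smaller is the second.

second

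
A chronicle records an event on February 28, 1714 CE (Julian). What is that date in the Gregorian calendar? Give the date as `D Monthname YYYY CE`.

11 March 1714 CE

The Julian–Gregorian offset here is 11 days (Julian trailing).
28 February 1714 Julian + 11 days → 11 March 1714 Gregorian.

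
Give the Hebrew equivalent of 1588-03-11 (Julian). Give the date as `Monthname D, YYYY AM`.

The source date corresponds to 21 March 1588 in the Gregorian calendar (JDN 2301145).
That day falls on 22 Adar 5348 AM in the Hebrew calendar.

Adar 22, 5348 AM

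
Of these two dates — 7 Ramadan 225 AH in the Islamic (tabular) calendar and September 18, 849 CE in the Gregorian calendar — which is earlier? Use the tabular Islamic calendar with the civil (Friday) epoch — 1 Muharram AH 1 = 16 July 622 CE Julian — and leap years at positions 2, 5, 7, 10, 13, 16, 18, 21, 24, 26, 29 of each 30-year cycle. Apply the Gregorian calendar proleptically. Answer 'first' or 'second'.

first

Converting both to JDN: 2028060 vs 2031412; the smaller is the first.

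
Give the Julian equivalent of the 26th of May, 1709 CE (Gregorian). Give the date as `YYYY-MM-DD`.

At this point the Julian calendar is 11 days behind the Gregorian.
26 May 1709 Gregorian − 11 days → 15 May 1709 Julian.

1709-05-15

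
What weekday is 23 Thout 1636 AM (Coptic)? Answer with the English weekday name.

In the Gregorian calendar this is 4 October 1919 (JDN 2422236).
2422236 ≡ 5 (mod 7); counting from Monday = 0 gives Saturday.

Saturday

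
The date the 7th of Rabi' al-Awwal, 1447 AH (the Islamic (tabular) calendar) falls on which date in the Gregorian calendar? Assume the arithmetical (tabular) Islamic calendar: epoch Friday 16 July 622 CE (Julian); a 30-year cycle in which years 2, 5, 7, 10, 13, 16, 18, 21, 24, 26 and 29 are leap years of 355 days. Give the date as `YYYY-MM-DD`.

2025-08-31

Both dates share Julian Day Number 2460919; in the Gregorian calendar that is 31 August 2025 CE.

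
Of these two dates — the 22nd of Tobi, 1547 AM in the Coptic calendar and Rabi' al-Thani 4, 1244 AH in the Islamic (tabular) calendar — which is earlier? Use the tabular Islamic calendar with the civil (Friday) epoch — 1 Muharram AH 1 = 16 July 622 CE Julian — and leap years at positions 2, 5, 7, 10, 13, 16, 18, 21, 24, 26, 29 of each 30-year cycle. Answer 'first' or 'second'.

Converting both to JDN: 2389847 vs 2389010; the smaller is the second.

second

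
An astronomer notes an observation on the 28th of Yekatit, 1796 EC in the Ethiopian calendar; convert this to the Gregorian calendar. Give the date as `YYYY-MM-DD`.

1804-03-06

Both dates share Julian Day Number 2380022; in the Gregorian calendar that is 6 March 1804 CE.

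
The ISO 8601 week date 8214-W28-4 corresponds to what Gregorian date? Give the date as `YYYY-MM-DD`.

8214-07-14

ISO week 1 of 8214 is the week containing the first Thursday of 8214.
Week 28, day 4 (Thursday) lands on 8214-07-14.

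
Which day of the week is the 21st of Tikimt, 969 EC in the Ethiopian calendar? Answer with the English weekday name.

Wednesday

This is JDN 2077833 (23 October 976 Gregorian).
JDN 2077833 mod 7 = 2, and JDN 0 was a Monday, so this is a Wednesday.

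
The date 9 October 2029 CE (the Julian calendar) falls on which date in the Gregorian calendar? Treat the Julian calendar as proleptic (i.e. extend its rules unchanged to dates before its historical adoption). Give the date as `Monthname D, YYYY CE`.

October 22, 2029 CE

For dates in this range the Gregorian date is 13 days ahead of the Julian.
9 October 2029 Julian + 13 days → 22 October 2029 Gregorian.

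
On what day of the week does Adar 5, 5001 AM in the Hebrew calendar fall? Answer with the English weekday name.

In the proleptic Gregorian calendar this is 24 February 1241 (JDN 2174381).
2174381 ≡ 6 (mod 7); counting from Monday = 0 gives Sunday.

Sunday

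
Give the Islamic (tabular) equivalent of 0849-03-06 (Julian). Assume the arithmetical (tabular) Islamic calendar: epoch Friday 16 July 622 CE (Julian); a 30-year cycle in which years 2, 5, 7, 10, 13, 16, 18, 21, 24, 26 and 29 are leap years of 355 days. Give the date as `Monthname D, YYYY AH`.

Sha'ban 7, 234 AH

Julian Day Number of the source date = 2031220.
Converting JDN 2031220 to the tabular Islamic calendar gives 7 Sha'ban 234 AH.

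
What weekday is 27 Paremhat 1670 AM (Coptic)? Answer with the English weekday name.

This is JDN 2434838 (5 April 1954 Gregorian).
Since JDN mod 7 = 0 (0 = Monday), the day is Monday.

Monday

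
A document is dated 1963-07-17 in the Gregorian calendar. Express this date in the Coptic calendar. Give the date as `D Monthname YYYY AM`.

10 Epip 1679 AM

Both dates share Julian Day Number 2438228; in the Coptic calendar that is 10 Epip 1679 AM.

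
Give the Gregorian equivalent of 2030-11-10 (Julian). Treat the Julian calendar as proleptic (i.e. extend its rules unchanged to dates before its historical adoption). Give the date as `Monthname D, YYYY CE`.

November 23, 2030 CE

At this point the Julian calendar is 13 days behind the Gregorian.
10 November 2030 Julian + 13 days → 23 November 2030 Gregorian.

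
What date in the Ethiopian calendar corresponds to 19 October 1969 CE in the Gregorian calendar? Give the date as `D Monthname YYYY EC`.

9 Tikimt 1962 EC

Both dates share Julian Day Number 2440514; in the Ethiopian calendar that is 9 Tikimt 1962 EC.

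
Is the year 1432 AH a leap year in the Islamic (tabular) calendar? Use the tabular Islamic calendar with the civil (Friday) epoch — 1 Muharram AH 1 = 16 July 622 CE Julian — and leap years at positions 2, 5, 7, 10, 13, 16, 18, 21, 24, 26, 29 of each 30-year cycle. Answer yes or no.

Year 1432 AH is year 22 of its 30-year cycle; leap positions are 2, 5, 7, 10, 13, 16, 18, 21, 24, 26, 29, so it is a common year (354 days).

no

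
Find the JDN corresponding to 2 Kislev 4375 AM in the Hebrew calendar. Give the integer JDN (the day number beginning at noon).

1945634

Equivalently 12 November 614 (proleptic Gregorian).
JDN 2451545 is 1 January 2000 CE (Gregorian); the target day is −505911 days from there, so JDN = 1945634.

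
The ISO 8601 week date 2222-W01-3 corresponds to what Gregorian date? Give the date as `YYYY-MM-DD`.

ISO week 1 of 2222 is the week containing the first Thursday of 2222.
Week 1, day 3 (Wednesday) lands on 2222-01-02.

2222-01-02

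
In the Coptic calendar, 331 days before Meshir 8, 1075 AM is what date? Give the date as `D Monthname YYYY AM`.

12 Paremhat 1074 AM

The starting date is JDN 2217465; 2217465 − 331 = 2217134.
JDN 2217134 corresponds to 12 Paremhat 1074 AM.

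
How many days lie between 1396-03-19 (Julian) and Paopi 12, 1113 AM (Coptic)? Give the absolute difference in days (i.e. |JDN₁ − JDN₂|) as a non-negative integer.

First date → JDN 2231025; second date → JDN 2231229.
The interval is |2231025 − 2231229| = 204 days.

204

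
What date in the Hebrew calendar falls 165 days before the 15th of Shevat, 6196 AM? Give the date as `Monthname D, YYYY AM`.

Av 28, 6195 AM

Counting 165 days back from JDN 2610825 reaches JDN 2610660, which is Av 28, 6195 AM.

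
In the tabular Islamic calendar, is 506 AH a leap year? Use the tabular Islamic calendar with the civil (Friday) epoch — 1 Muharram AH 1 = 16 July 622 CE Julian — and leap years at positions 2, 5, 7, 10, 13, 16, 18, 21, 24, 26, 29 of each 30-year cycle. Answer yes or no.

yes

Year 506 AH is year 26 of its 30-year cycle; leap positions are 2, 5, 7, 10, 13, 16, 18, 21, 24, 26, 29, so it is a leap year (355 days).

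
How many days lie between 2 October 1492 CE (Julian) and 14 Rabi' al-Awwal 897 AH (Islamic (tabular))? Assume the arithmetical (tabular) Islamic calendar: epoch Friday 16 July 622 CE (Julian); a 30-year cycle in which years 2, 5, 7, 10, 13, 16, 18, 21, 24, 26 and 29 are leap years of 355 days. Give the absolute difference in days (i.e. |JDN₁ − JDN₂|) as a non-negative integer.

261

JDN of the first date = 2266286.
JDN of the second date = 2266025.
|2266025 − 2266286| = 261.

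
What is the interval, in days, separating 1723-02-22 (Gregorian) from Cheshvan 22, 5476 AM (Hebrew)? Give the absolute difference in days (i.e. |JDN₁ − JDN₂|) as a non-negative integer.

2653

First date → JDN 2350425; second date → JDN 2347772.
The interval is |2350425 − 2347772| = 2653 days.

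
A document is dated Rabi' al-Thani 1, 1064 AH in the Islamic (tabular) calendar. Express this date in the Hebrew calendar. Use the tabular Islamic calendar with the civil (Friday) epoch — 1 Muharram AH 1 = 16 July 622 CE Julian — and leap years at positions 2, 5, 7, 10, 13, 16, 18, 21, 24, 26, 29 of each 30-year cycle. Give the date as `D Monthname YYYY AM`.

The source date corresponds to 19 February 1654 in the Gregorian calendar (JDN 2325221).
That day falls on 2 Adar 5414 AM in the Hebrew calendar.

2 Adar 5414 AM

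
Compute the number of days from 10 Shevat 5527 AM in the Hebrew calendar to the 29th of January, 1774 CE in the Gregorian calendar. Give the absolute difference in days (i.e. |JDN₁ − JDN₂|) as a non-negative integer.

2576

First date → JDN 2366453; second date → JDN 2369029.
The interval is |2366453 − 2369029| = 2576 days.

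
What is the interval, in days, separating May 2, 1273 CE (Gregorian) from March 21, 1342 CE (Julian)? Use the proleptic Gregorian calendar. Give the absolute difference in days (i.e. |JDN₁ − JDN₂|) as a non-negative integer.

25167

JDN of the first date = 2186136.
JDN of the second date = 2211303.
|2211303 − 2186136| = 25167.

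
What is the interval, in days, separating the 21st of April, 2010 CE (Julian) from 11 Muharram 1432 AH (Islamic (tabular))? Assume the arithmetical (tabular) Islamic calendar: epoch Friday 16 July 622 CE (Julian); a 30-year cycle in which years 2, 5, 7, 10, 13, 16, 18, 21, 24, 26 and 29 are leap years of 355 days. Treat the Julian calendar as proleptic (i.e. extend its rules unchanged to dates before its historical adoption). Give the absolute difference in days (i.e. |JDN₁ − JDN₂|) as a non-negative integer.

228

First date → JDN 2455321; second date → JDN 2455549.
The interval is |2455321 − 2455549| = 228 days.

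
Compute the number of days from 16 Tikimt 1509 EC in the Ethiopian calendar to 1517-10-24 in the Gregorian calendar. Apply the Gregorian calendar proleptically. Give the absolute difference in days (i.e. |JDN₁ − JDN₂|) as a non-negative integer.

366

First date → JDN 2275063; second date → JDN 2275429.
The interval is |2275063 − 2275429| = 366 days.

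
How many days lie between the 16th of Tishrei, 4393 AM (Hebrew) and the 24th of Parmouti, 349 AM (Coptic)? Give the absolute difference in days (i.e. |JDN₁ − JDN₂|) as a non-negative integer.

JDN of the first date = 1952175.
JDN of the second date = 1952370.
|1952370 − 1952175| = 195.

195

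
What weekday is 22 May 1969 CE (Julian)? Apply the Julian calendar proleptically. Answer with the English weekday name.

Wednesday

This is JDN 2440377 (4 June 1969 Gregorian).
Since JDN mod 7 = 2 (0 = Monday), the day is Wednesday.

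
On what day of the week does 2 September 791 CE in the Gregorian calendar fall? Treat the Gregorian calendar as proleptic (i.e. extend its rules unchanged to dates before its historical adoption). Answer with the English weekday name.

Monday

Since JDN mod 7 = 0 (0 = Monday), the day is Monday.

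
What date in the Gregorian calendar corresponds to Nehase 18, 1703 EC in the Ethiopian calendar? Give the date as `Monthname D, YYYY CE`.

August 22, 1711 CE

Both dates share Julian Day Number 2346223; in the Gregorian calendar that is 22 August 1711 CE.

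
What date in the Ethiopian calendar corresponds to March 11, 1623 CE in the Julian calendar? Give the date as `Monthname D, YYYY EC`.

Both dates share Julian Day Number 2313928; in the Ethiopian calendar that is 15 Megabit 1615 EC.

Megabit 15, 1615 EC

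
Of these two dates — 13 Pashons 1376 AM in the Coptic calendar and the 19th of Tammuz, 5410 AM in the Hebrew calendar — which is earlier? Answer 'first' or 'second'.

The two dates have Julian Day Numbers 2327501 and 2323909 respectively.
Since 2323909 < 2327501, the second date comes first.

second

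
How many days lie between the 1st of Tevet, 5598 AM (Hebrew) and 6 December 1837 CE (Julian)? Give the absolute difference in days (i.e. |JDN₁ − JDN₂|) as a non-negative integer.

First date → JDN 2392373; second date → JDN 2392362.
The interval is |2392373 − 2392362| = 11 days.

11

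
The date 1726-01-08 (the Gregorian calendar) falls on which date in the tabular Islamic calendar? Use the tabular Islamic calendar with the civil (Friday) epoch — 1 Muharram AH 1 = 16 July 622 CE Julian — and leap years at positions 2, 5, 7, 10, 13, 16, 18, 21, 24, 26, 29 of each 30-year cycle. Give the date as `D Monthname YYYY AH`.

Both dates share Julian Day Number 2351476; in the tabular Islamic calendar that is 4 Jumada al-Awwal 1138 AH.

4 Jumada al-Awwal 1138 AH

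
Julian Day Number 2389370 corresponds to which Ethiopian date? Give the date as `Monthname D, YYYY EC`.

Meskerem 30, 1822 EC

The Gregorian equivalent of JDN 2389370 is 9 October 1829.
In the Ethiopian calendar that day is Meskerem 30, 1822 EC.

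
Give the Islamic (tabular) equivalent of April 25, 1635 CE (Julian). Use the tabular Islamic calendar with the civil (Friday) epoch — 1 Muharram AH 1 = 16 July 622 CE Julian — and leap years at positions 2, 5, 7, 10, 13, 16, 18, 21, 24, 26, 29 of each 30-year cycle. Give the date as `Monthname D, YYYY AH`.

Dhu al-Qa'dah 18, 1044 AH

The source date corresponds to 5 May 1635 in the Gregorian calendar (JDN 2318356).
That day falls on 18 Dhu al-Qa'dah 1044 AH in the tabular Islamic calendar.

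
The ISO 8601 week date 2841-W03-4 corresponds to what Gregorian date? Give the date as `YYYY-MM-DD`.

ISO week 1 of 2841 is the week containing the first Thursday of 2841.
Week 3, day 4 (Thursday) lands on 2841-01-17.

2841-01-17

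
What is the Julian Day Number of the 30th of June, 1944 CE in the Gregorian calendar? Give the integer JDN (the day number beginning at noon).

JDN 2400001 is 17 November 1858 CE (Gregorian), MJD 0; the target day is +31271 days from there, so JDN = 2431272.

2431272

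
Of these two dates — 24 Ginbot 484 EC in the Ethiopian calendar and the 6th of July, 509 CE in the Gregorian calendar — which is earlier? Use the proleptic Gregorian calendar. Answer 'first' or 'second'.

Converting both to JDN: 1900900 vs 1907155; the smaller is the first.

first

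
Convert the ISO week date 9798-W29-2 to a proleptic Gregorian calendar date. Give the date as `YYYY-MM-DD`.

9798-07-17

ISO week 1 of 9798 is the week containing the first Thursday of 9798.
Week 29, day 2 (Tuesday) lands on 9798-07-17.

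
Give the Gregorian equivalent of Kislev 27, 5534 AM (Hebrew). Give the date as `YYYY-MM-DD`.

1773-12-12

Both dates share Julian Day Number 2368981; in the Gregorian calendar that is 12 December 1773 CE.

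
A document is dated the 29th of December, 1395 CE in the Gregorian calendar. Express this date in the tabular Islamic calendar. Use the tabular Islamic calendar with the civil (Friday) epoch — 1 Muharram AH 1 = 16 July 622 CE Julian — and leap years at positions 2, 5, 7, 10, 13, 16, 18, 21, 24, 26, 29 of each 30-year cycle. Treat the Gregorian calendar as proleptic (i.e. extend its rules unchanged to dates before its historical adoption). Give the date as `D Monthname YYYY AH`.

Both dates share Julian Day Number 2230936; in the tabular Islamic calendar that is 8 Rabi' al-Awwal 798 AH.

8 Rabi' al-Awwal 798 AH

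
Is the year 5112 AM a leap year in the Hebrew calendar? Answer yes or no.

no

Hebrew year 5112 is year 1 of its 19-year Metonic cycle; leap years are at positions 3, 6, 8, 11, 14, 17, 19, so it is a common year (12 months).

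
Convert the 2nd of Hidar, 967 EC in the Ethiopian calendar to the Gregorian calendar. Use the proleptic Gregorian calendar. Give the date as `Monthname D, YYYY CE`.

November 3, 974 CE

Julian Day Number of the source date = 2077113.
Converting JDN 2077113 to the Gregorian calendar gives 3 November 974 CE.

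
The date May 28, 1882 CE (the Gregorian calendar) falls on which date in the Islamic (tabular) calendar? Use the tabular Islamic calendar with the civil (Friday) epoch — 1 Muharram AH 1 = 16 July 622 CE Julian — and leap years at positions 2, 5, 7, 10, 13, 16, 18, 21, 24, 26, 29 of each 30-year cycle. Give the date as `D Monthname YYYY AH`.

Both dates share Julian Day Number 2408594; in the tabular Islamic calendar that is 10 Rajab 1299 AH.

10 Rajab 1299 AH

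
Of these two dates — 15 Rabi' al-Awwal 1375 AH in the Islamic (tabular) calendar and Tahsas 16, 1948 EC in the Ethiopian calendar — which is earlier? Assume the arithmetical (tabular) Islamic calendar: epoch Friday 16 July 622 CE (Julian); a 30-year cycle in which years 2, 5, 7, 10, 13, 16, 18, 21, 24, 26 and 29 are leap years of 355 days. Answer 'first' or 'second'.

first

Converting both to JDN: 2435413 vs 2435468; the smaller is the first.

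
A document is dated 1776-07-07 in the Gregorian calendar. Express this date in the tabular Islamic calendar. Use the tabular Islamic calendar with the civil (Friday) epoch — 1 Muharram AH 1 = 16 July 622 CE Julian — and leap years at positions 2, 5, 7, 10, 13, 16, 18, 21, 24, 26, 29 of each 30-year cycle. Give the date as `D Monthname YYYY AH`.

20 Jumada al-Awwal 1190 AH

Julian Day Number of the source date = 2369919.
Converting JDN 2369919 to the tabular Islamic calendar gives 20 Jumada al-Awwal 1190 AH.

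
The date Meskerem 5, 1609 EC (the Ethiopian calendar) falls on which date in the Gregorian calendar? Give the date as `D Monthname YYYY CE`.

Julian Day Number of the source date = 2311547.
Converting JDN 2311547 to the Gregorian calendar gives 12 September 1616 CE.

12 September 1616 CE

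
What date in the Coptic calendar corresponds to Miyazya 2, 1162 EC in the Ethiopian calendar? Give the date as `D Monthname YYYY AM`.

Both dates share Julian Day Number 2148487; in the Coptic calendar that is 2 Parmouti 886 AM.

2 Parmouti 886 AM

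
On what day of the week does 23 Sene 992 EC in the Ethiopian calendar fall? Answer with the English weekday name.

Equivalently 23 June 1000 Gregorian, JDN 2086476.
Since JDN mod 7 = 0 (0 = Monday), the day is Monday.

Monday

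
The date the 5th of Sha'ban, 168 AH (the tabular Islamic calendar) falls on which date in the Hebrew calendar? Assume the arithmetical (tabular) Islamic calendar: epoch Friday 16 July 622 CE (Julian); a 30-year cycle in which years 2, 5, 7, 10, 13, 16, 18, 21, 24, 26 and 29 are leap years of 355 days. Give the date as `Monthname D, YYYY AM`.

Both dates share Julian Day Number 2007830; in the Hebrew calendar that is 5 Adar 4545 AM.

Adar 5, 4545 AM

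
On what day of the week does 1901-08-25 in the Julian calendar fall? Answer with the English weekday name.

Saturday

Equivalently 7 September 1901 Gregorian, JDN 2415635.
Since JDN mod 7 = 5 (0 = Monday), the day is Saturday.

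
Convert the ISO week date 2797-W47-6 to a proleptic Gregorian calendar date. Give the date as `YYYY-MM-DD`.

ISO week 1 of 2797 is the week containing the first Thursday of 2797.
Week 47, day 6 (Saturday) lands on 2797-11-22.

2797-11-22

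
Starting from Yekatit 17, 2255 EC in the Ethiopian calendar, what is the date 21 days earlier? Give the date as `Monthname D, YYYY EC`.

Counting 21 days back from JDN 2547660 reaches JDN 2547639, which is Tir 26, 2255 EC.

Tir 26, 2255 EC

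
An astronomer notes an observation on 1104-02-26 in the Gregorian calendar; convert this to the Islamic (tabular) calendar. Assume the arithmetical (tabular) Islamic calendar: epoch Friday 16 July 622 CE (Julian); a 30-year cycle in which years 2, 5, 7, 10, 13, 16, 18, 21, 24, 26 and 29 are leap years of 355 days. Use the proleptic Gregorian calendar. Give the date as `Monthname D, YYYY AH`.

Both dates share Julian Day Number 2124343; in the tabular Islamic calendar that is 20 Jumada al-Awwal 497 AH.

Jumada al-Awwal 20, 497 AH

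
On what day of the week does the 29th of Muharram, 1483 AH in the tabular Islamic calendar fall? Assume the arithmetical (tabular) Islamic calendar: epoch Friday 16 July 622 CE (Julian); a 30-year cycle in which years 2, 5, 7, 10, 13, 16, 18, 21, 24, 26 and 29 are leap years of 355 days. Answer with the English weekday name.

Monday

Equivalently 28 June 2060 Gregorian, JDN 2473639.
JDN 2473639 mod 7 = 0, and JDN 0 was a Monday, so this is a Monday.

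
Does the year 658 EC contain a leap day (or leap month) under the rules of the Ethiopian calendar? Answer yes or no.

658 mod 4 = 2; in the Ethiopian calendar a year is leap when year mod 4 = 3, so it is a common year.

no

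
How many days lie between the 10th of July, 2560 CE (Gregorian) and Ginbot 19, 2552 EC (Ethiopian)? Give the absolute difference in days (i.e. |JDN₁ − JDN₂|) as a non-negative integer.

40

First date → JDN 2656272; second date → JDN 2656232.
The interval is |2656272 − 2656232| = 40 days.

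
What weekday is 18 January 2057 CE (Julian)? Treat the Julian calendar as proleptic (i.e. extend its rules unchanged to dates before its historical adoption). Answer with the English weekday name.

Wednesday

Equivalently 31 January 2057 Gregorian, JDN 2472395.
2472395 ≡ 2 (mod 7); counting from Monday = 0 gives Wednesday.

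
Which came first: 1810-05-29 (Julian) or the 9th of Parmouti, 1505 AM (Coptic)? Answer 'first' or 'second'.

second

Converting both to JDN: 2382309 vs 2374584; the smaller is the second.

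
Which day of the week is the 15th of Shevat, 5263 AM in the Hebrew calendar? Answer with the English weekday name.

Thursday

In the proleptic Gregorian calendar this is 22 January 1503 (JDN 2270040).
JDN 2270040 mod 7 = 3, and JDN 0 was a Monday, so this is a Thursday.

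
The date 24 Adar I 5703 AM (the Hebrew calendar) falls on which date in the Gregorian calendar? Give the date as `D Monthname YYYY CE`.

Both dates share Julian Day Number 2430785; in the Gregorian calendar that is 1 March 1943 CE.

1 March 1943 CE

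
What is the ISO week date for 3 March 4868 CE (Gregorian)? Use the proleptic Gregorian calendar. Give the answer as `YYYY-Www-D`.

4868-W09-6

The weekday is Saturday (ISO weekday 6).
That Saturday belongs to ISO week 9 of ISO year 4868.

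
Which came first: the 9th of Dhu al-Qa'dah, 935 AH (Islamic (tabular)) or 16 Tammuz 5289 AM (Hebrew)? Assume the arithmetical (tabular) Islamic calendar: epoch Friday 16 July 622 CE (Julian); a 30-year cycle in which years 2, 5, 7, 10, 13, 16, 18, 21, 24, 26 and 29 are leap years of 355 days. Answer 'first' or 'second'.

second

First date → JDN 2279721; second date → JDN 2279699.
JDN 2279699 < JDN 2279721, so the second date is earlier.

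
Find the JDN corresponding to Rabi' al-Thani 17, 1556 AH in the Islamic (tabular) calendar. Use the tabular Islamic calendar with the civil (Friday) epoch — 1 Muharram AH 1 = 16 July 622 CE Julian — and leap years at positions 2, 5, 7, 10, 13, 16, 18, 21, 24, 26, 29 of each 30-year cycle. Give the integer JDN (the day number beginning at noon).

2499585

Equivalently 13 July 2131 (Gregorian).
JDN 2299161 is 15 October 1582 CE (Gregorian); the target day is +200424 days from there, so JDN = 2499585.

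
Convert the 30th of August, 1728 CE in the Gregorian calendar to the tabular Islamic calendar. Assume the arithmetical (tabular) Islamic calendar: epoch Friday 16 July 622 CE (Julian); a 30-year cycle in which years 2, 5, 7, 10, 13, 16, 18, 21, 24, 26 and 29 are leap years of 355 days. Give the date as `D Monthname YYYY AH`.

24 Muharram 1141 AH

Julian Day Number of the source date = 2352441.
Converting JDN 2352441 to the tabular Islamic calendar gives 24 Muharram 1141 AH.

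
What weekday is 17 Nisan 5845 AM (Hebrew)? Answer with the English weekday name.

In the Gregorian calendar this is 12 April 2085 (JDN 2482693).
Since JDN mod 7 = 3 (0 = Monday), the day is Thursday.

Thursday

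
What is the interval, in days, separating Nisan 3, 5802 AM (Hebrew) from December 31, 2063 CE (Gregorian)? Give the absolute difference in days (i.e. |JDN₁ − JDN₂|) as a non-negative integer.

JDN of the first date = 2466968.
JDN of the second date = 2474920.
|2474920 − 2466968| = 7952.

7952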